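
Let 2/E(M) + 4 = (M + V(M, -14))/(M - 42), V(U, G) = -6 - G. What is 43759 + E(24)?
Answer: 1137725/26 ≈ 43759.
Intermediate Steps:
E(M) = 2/(-4 + (8 + M)/(-42 + M)) (E(M) = 2/(-4 + (M + (-6 - 1*(-14)))/(M - 42)) = 2/(-4 + (M + (-6 + 14))/(-42 + M)) = 2/(-4 + (M + 8)/(-42 + M)) = 2/(-4 + (8 + M)/(-42 + M)))
43759 + E(24) = 43759 + 2*(42 - 1*24)/(-176 + 3*24) = 43759 + 2*(42 - 24)/(-176 + 72) = 43759 + 2*18/(-104) = 43759 + 2*(-1/104)*18 = 43759 - 9/26 = 1137725/26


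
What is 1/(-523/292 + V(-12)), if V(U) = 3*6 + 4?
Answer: 292/5901 ≈ 0.049483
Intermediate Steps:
V(U) = 22 (V(U) = 18 + 4 = 22)
1/(-523/292 + V(-12)) = 1/(-523/292 + 22) = 1/(5901/292) = 292/5901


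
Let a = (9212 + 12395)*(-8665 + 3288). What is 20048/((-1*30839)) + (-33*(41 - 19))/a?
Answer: -2329171071158/3582900893921 ≈ -0.65008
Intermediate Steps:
a = -116180839 (a = 21607*(-5377) = -116180839)
20048/((-1*30839)) + (-33*(41 - 19))/a = 20048/((-1*30839)) - 33*(41 - 19)/(-116180839) = 20048/(-30839) - 33*22*(-1/116180839) = 20048*(-1/30839) - 726*(-1/116180839) = -20048/30839 + 726/116180839 = -2329171071158/3582900893921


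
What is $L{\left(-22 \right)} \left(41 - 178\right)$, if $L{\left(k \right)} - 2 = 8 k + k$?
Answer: $26852$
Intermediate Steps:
$L{\left(k \right)} = 2 + 9 k$ ($L{\left(k \right)} = 2 + \left(8 k + k\right) = 2 + 9 k$)
$L{\left(-22 \right)} \left(41 - 178\right) = \left(2 + 9 \left(-22\right)\right) \left(41 - 178\right) = \left(2 - 198\right) \left(41 - 178\right) = \left(-196\right) \left(-137\right) = 26852$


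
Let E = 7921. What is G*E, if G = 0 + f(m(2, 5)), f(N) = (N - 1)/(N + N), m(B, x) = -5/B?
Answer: 55447/10 ≈ 5544.7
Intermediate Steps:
f(N) = (-1 + N)/(2*N) (f(N) = (-1 + N)/((2*N)) = (-1 + N)*(1/(2*N)) = (-1 + N)/(2*N))
G = 7/10 (G = 0 + (-1 - 5/2)/(2*((-5/2))) = 0 + (-1 - 5*½)/(2*((-5*½))) = 0 + (-1 - 5/2)/(2*(-5/2)) = 0 + (½)*(-⅖)*(-7/2) = 0 + 7/10 = 7/10 ≈ 0.70000)
G*E = (7/10)*7921 = 55447/10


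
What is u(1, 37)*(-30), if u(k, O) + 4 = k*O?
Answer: -990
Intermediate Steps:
u(k, O) = -4 + O*k (u(k, O) = -4 + k*O = -4 + O*k)
u(1, 37)*(-30) = (-4 + 37*1)*(-30) = (-4 + 37)*(-30) = 33*(-30) = -990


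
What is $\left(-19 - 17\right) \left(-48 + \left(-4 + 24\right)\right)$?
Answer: $1008$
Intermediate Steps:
$\left(-19 - 17\right) \left(-48 + \left(-4 + 24\right)\right) = \left(-19 - 17\right) \left(-48 + 20\right) = \left(-36\right) \left(-28\right) = 1008$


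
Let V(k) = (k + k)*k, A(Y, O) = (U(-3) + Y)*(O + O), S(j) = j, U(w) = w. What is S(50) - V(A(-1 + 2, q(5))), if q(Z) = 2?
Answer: -78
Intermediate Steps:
A(Y, O) = 2*O*(-3 + Y) (A(Y, O) = (-3 + Y)*(O + O) = (-3 + Y)*(2*O) = 2*O*(-3 + Y))
V(k) = 2*k**2 (V(k) = (2*k)*k = 2*k**2)
S(50) - V(A(-1 + 2, q(5))) = 50 - 2*(2*2*(-3 + (-1 + 2)))**2 = 50 - 2*(2*2*(-3 + 1))**2 = 50 - 2*(2*2*(-2))**2 = 50 - 2*(-8)**2 = 50 - 2*64 = 50 - 1*128 = 50 - 128 = -78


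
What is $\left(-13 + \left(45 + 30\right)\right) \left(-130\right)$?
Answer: $-8060$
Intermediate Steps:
$\left(-13 + \left(45 + 30\right)\right) \left(-130\right) = \left(-13 + 75\right) \left(-130\right) = 62 \left(-130\right) = -8060$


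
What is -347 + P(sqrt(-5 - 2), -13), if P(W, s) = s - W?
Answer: -360 - I*sqrt(7) ≈ -360.0 - 2.6458*I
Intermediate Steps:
-347 + P(sqrt(-5 - 2), -13) = -347 + (-13 - sqrt(-5 - 2)) = -347 + (-13 - sqrt(-7)) = -347 + (-13 - I*sqrt(7)) = -360 - I*sqrt(7)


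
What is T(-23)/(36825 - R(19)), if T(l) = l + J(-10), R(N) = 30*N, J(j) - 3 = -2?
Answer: -22/36255 ≈ -0.00060681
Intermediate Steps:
J(j) = 1 (J(j) = 3 - 2 = 1)
T(l) = 1 + l (T(l) = l + 1 = 1 + l)
T(-23)/(36825 - R(19)) = (1 - 23)/(36825 - 30*19) = -22/(36825 - 1*570) = -22/(36825 - 570) = -22/36255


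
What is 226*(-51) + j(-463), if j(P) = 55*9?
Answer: -11031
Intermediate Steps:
j(P) = 495
226*(-51) + j(-463) = 226*(-51) + 495 = -11526 + 495 = -11031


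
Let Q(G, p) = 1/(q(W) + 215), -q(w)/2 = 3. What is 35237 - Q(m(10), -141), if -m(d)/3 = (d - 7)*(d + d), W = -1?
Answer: 7364532/209 ≈ 35237.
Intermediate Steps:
q(w) = -6 (q(w) = -2*3 = -6)
m(d) = -6*d*(-7 + d) (m(d) = -3*(d - 7)*(d + d) = -3*(-7 + d)*2*d = -6*d*(-7 + d))
Q(G, p) = 1/209 (Q(G, p) = 1/(-6 + 215) = 1/209)
35237 - Q(m(10), -141) = 35237 - 1*1/209 = 35237 - 1/209 = 7364532/209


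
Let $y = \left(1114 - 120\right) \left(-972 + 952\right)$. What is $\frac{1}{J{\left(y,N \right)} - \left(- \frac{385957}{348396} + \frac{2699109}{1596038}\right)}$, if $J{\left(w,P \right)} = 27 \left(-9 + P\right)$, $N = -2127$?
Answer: $- \frac{278026627524}{16034513840934527} \approx -1.7339 \cdot 10^{-5}$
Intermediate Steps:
$y = -19880$ ($y = 994 \left(-20\right) = -19880$)
$J{\left(w,P \right)} = -243 + 27 P$
$\frac{1}{J{\left(y,N \right)} - \left(- \frac{385957}{348396} + \frac{2699109}{1596038}\right)} = \frac{1}{\left(-243 + 27 \left(-2127\right)\right) - \left(- \frac{385957}{348396} + \frac{2699109}{1596038}\right)} = \frac{1}{\left(-243 - 57429\right) - \frac{162178370399}{278026627524}} = \frac{1}{-57672 + \left(- \frac{2699109}{1596038} + \frac{385957}{348396}\right)} = \frac{1}{-57672 - \frac{162178370399}{278026627524}} = \frac{1}{- \frac{16034513840934527}{278026627524}} = - \frac{278026627524}{16034513840934527}$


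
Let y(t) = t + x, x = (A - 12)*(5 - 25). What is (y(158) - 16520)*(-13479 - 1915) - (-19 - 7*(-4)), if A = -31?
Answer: 238637779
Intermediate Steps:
x = 860 (x = (-31 - 12)*(5 - 25) = -43*(-20) = 860)
y(t) = 860 + t (y(t) = t + 860 = 860 + t)
(y(158) - 16520)*(-13479 - 1915) - (-19 - 7*(-4)) = ((860 + 158) - 16520)*(-13479 - 1915) - (-19 - 7*(-4)) = (1018 - 16520)*(-15394) - (-19 + 28) = -15502*(-15394) - 1*9 = 238637788 - 9 = 238637779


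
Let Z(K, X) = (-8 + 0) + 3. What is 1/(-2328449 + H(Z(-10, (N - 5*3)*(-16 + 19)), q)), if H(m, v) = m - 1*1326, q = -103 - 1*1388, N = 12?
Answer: -1/2329780 ≈ -4.2923e-7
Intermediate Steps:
Z(K, X) = -5 (Z(K, X) = -8 + 3 = -5)
q = -1491 (q = -103 - 1388 = -1491)
H(m, v) = -1326 + m (H(m, v) = m - 1326 = -1326 + m)
1/(-2328449 + H(Z(-10, (N - 5*3)*(-16 + 19)), q)) = 1/(-2328449 + (-1326 - 5)) = 1/(-2328449 - 1331) = 1/(-2329780) = -1/2329780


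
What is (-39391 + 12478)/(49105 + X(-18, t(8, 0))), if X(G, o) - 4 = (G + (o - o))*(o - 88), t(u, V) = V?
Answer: -26913/50693 ≈ -0.53090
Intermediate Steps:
X(G, o) = 4 + G*(-88 + o) (X(G, o) = 4 + (G + (o - o))*(o - 88) = 4 + (G + 0)*(-88 + o) = 4 + G*(-88 + o))
(-39391 + 12478)/(49105 + X(-18, t(8, 0))) = (-39391 + 12478)/(49105 + (4 - 88*(-18) - 18*0)) = -26913/(49105 + (4 + 1584 + 0)) = -26913/(49105 + 1588) = -26913/50693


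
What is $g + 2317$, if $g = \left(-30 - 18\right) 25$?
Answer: $1117$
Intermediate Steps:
$g = -1200$ ($g = \left(-48\right) 25 = -1200$)
$g + 2317 = -1200 + 2317 = 1117$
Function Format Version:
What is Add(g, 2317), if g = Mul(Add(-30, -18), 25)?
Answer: 1117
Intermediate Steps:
g = -1200 (g = Mul(-48, 25) = -1200)
Add(g, 2317) = Add(-1200, 2317) = 1117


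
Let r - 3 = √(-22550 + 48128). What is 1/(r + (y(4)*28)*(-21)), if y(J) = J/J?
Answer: -65/35183 - 7*√58/105549 ≈ -0.0023526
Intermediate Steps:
y(J) = 1
r = 3 + 21*√58 (r = 3 + √(-22550 + 48128) = 3 + √25578 = 3 + 21*√58 ≈ 162.93)
1/(r + (y(4)*28)*(-21)) = 1/((3 + 21*√58) + (1*28)*(-21)) = 1/((3 + 21*√58) + 28*(-21)) = 1/((3 + 21*√58) - 588) = 1/(-585 + 21*√58)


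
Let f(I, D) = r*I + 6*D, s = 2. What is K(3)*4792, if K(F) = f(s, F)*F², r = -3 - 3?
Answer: 258768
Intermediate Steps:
r = -6
f(I, D) = -6*I + 6*D
K(F) = F²*(-12 + 6*F) (K(F) = (-6*2 + 6*F)*F² = (-12 + 6*F)*F² = F²*(-12 + 6*F))
K(3)*4792 = (6*3²*(-2 + 3))*4792 = (6*9*1)*4792 = 54*4792 = 258768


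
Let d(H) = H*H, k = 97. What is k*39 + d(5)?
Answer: 3808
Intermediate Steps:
d(H) = H**2
k*39 + d(5) = 97*39 + 5**2 = 3783 + 25 = 3808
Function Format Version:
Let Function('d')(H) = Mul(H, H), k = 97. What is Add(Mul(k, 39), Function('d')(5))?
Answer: 3808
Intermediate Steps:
Function('d')(H) = Pow(H, 2)
Add(Mul(k, 39), Function('d')(5)) = Add(Mul(97, 39), Pow(5, 2)) = Add(3783, 25) = 3808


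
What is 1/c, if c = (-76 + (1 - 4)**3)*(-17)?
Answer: 1/1751 ≈ 0.00057110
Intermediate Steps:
c = 1751 (c = (-76 + (-3)**3)*(-17) = (-76 - 27)*(-17) = -103*(-17) = 1751)
1/c = 1/1751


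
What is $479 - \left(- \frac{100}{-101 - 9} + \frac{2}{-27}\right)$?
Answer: $\frac{142015}{297} \approx 478.17$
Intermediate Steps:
$479 - \left(- \frac{100}{-101 - 9} + \frac{2}{-27}\right) = 479 - \left(- \frac{100}{-101 - 9} + 2 \left(- \frac{1}{27}\right)\right) = 479 - \left(- \frac{100}{-110} - \frac{2}{27}\right) = 479 - \left(\left(-100\right) \left(- \frac{1}{110}\right) - \frac{2}{27}\right) = 479 - \left(\frac{10}{11} - \frac{2}{27}\right) = 479 - \frac{248}{297} = \frac{142015}{297}$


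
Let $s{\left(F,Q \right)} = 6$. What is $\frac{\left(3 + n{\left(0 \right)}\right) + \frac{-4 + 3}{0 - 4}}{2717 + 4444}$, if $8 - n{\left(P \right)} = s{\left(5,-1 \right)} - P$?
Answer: $\frac{1}{1364} \approx 0.00073314$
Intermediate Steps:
$n{\left(P \right)} = 2 + P$ ($n{\left(P \right)} = 8 - \left(6 - P\right) = 8 + \left(-6 + P\right) = 2 + P$)
$\frac{\left(3 + n{\left(0 \right)}\right) + \frac{-4 + 3}{0 - 4}}{2717 + 4444} = \frac{\left(3 + \left(2 + 0\right)\right) + \frac{-4 + 3}{0 - 4}}{2717 + 4444} = \frac{\left(3 + 2\right) - \frac{1}{-4}}{7161} = \left(5 - - \frac{1}{4}\right) \frac{1}{7161} = \left(5 + \frac{1}{4}\right) \frac{1}{7161} = \frac{21}{4} \cdot \frac{1}{7161} = \frac{1}{1364}$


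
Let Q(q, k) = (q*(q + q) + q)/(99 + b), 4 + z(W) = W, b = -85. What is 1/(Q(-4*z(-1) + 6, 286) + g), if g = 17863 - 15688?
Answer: 7/15914 ≈ 0.00043986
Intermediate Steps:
z(W) = -4 + W
g = 2175
Q(q, k) = q²/7 + q/14 (Q(q, k) = (q*(q + q) + q)/(99 - 85) = (q*(2*q) + q)/14 = (2*q² + q)*(1/14) = (q + 2*q²)*(1/14) = q²/7 + q/14)
1/(Q(-4*z(-1) + 6, 286) + g) = 1/((-4*(-4 - 1) + 6)*(1 + 2*(-4*(-4 - 1) + 6))/14 + 2175) = 1/((-4*(-5) + 6)*(1 + 2*(-4*(-5) + 6))/14 + 2175) = 1/((20 + 6)*(1 + 2*(20 + 6))/14 + 2175) = 1/((1/14)*26*(1 + 2*26) + 2175) = 1/((1/14)*26*(1 + 52) + 2175) = 1/((1/14)*26*53 + 2175) = 1/(689/7 + 2175) = 1/(15914/7) = 7/15914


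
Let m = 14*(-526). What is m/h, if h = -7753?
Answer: 7364/7753 ≈ 0.94983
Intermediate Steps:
m = -7364
m/h = -7364/(-7753) = -7364*(-1/7753) = 7364/7753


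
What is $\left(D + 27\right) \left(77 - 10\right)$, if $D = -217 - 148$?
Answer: $-22646$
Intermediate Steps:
$D = -365$
$\left(D + 27\right) \left(77 - 10\right) = \left(-365 + 27\right) \left(77 - 10\right) = - 338 \left(77 - 10\right) = \left(-338\right) 67 = -22646$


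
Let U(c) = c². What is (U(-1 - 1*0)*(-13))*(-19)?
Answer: 247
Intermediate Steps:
(U(-1 - 1*0)*(-13))*(-19) = ((-1 - 1*0)²*(-13))*(-19) = ((-1 + 0)²*(-13))*(-19) = ((-1)²*(-13))*(-19) = (1*(-13))*(-19) = -13*(-19) = 247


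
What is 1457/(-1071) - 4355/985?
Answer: -1219870/210987 ≈ -5.7817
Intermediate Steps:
1457/(-1071) - 4355/985 = 1457*(-1/1071) - 4355*1/985 = -1457/1071 - 871/197 = -1219870/210987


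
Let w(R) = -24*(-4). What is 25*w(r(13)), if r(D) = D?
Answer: 2400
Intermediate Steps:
w(R) = 96
25*w(r(13)) = 25*96 = 2400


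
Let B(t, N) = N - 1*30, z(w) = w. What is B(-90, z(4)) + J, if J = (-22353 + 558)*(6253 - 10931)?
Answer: 101956984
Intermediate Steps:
B(t, N) = -30 + N (B(t, N) = N - 30 = -30 + N)
J = 101957010 (J = -21795*(-4678) = 101957010)
B(-90, z(4)) + J = (-30 + 4) + 101957010 = -26 + 101957010 = 101956984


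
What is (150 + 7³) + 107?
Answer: 600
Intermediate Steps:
(150 + 7³) + 107 = (150 + 343) + 107 = 493 + 107 = 600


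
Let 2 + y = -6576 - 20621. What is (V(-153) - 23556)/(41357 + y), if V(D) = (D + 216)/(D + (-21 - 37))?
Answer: -4970379/2987338 ≈ -1.6638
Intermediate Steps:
y = -27199 (y = -2 + (-6576 - 20621) = -2 - 27197 = -27199)
V(D) = (216 + D)/(-58 + D) (V(D) = (216 + D)/(D - 58) = (216 + D)/(-58 + D))
(V(-153) - 23556)/(41357 + y) = ((216 - 153)/(-58 - 153) - 23556)/(41357 - 27199) = (63/(-211) - 23556)/14158 = (-1/211*63 - 23556)*(1/14158) = (-63/211 - 23556)*(1/14158) = -4970379/211*1/14158 = -4970379/2987338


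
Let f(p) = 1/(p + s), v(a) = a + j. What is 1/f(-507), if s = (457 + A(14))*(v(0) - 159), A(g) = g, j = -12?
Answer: -81048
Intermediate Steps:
v(a) = -12 + a (v(a) = a - 12 = -12 + a)
s = -80541 (s = (457 + 14)*((-12 + 0) - 159) = 471*(-12 - 159) = 471*(-171) = -80541)
f(p) = 1/(-80541 + p) (f(p) = 1/(p - 80541) = 1/(-80541 + p))
1/f(-507) = 1/(1/(-80541 - 507)) = 1/(1/(-81048)) = 1/(-1/81048) = -81048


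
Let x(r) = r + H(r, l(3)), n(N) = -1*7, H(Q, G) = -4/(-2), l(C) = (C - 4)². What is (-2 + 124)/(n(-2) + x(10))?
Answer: 122/5 ≈ 24.400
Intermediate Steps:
l(C) = (-4 + C)²
H(Q, G) = 2 (H(Q, G) = -4*(-½) = 2)
n(N) = -7
x(r) = 2 + r (x(r) = r + 2 = 2 + r)
(-2 + 124)/(n(-2) + x(10)) = (-2 + 124)/(-7 + (2 + 10)) = 122/(-7 + 12) = 122/5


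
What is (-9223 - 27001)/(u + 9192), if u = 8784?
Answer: -4528/2247 ≈ -2.0151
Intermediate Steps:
(-9223 - 27001)/(u + 9192) = (-9223 - 27001)/(8784 + 9192) = -36224/17976 = -36224*1/17976 = -4528/2247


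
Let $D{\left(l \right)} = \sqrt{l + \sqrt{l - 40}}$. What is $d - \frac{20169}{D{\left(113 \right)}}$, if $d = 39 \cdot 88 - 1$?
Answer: $3431 - \frac{20169}{\sqrt{113 + \sqrt{73}}} \approx 1601.6$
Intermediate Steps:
$d = 3431$ ($d = 3432 - 1 = 3431$)
$D{\left(l \right)} = \sqrt{l + \sqrt{-40 + l}}$
$d - \frac{20169}{D{\left(113 \right)}} = 3431 - \frac{20169}{\sqrt{113 + \sqrt{-40 + 113}}} = 3431 - \frac{20169}{\sqrt{113 + \sqrt{73}}}$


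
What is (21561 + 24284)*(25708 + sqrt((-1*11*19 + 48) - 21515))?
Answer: 1178583260 + 91690*I*sqrt(5419) ≈ 1.1786e+9 + 6.7497e+6*I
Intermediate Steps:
(21561 + 24284)*(25708 + sqrt((-1*11*19 + 48) - 21515)) = 45845*(25708 + sqrt((-11*19 + 48) - 21515)) = 45845*(25708 + sqrt((-209 + 48) - 21515)) = 45845*(25708 + sqrt(-161 - 21515)) = 45845*(25708 + sqrt(-21676)) = 45845*(25708 + 2*I*sqrt(5419)) = 1178583260 + 91690*I*sqrt(5419)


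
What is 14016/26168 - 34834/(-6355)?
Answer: 125075974/20787205 ≈ 6.0170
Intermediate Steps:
14016/26168 - 34834/(-6355) = 14016*(1/26168) - 34834*(-1/6355) = 1752/3271 + 34834/6355 = 125075974/20787205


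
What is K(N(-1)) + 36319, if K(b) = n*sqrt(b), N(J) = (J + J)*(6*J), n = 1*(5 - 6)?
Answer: 36319 - 2*sqrt(3) ≈ 36316.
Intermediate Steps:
n = -1 (n = 1*(-1) = -1)
N(J) = 12*J**2 (N(J) = (2*J)*(6*J) = 12*J**2)
K(b) = -sqrt(b)
K(N(-1)) + 36319 = -sqrt(12*(-1)**2) + 36319 = -sqrt(12*1) + 36319 = -sqrt(12) + 36319 = -2*sqrt(3) + 36319 = 36319 - 2*sqrt(3)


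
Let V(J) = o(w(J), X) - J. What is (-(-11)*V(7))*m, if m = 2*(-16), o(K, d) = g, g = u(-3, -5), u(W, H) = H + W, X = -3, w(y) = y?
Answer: 5280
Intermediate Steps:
g = -8 (g = -5 - 3 = -8)
o(K, d) = -8
m = -32
V(J) = -8 - J
(-(-11)*V(7))*m = -(-11)*(-8 - 1*7)*(-32) = -(-11)*(-8 - 7)*(-32) = -(-11)*(-15)*(-32) = -11*15*(-32) = -165*(-32) = 5280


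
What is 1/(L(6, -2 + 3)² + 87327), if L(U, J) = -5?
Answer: 1/87352 ≈ 1.1448e-5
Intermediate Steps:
1/(L(6, -2 + 3)² + 87327) = 1/((-5)² + 87327) = 1/(25 + 87327) = 1/87352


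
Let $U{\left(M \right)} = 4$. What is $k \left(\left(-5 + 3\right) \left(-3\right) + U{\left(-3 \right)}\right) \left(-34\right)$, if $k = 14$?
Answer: $-4760$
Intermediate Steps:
$k \left(\left(-5 + 3\right) \left(-3\right) + U{\left(-3 \right)}\right) \left(-34\right) = 14 \left(\left(-5 + 3\right) \left(-3\right) + 4\right) \left(-34\right) = 14 \left(\left(-2\right) \left(-3\right) + 4\right) \left(-34\right) = 14 \left(6 + 4\right) \left(-34\right) = 14 \cdot 10 \left(-34\right) = 140 \left(-34\right) = -4760$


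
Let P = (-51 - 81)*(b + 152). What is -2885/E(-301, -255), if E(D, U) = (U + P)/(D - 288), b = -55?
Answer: -1699265/13059 ≈ -130.12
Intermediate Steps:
P = -12804 (P = (-51 - 81)*(-55 + 152) = -132*97 = -12804)
E(D, U) = (-12804 + U)/(-288 + D) (E(D, U) = (U - 12804)/(D - 288) = (-12804 + U)/(-288 + D))
-2885/E(-301, -255) = -2885*(-288 - 301)/(-12804 - 255) = -2885/(-13059/(-589)) = -2885/((-1/589*(-13059))) = -2885/13059/589 = -2885*589/13059 = -1699265/13059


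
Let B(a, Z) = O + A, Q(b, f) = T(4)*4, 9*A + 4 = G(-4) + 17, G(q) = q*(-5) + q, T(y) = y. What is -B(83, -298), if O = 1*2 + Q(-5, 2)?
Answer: -191/9 ≈ -21.222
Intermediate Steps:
G(q) = -4*q (G(q) = -5*q + q = -4*q)
A = 29/9 (A = -4/9 + (-4*(-4) + 17)/9 = -4/9 + (16 + 17)/9 = -4/9 + (⅑)*33 = -4/9 + 11/3 = 29/9 ≈ 3.2222)
Q(b, f) = 16 (Q(b, f) = 4*4 = 16)
O = 18 (O = 1*2 + 16 = 2 + 16 = 18)
B(a, Z) = 191/9 (B(a, Z) = 18 + 29/9 = 191/9)
-B(83, -298) = -1*191/9 = -191/9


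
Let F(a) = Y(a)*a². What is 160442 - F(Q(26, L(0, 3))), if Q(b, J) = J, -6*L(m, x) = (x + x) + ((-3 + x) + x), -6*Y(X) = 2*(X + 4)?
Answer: 1283551/8 ≈ 1.6044e+5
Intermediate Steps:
Y(X) = -4/3 - X/3 (Y(X) = -(X + 4)/3 = -(4 + X)/3 = -(8 + 2*X)/6 = -4/3 - X/3)
L(m, x) = ½ - 2*x/3 (L(m, x) = -((x + x) + ((-3 + x) + x))/6 = -(2*x + (-3 + 2*x))/6 = -(-3 + 4*x)/6 = ½ - 2*x/3)
F(a) = a²*(-4/3 - a/3) (F(a) = (-4/3 - a/3)*a² = a²*(-4/3 - a/3))
160442 - F(Q(26, L(0, 3))) = 160442 - (½ - ⅔*3)²*(-4 - (½ - ⅔*3))/3 = 160442 - (½ - 2)²*(-4 - (½ - 2))/3 = 160442 - (-3/2)²*(-4 - 1*(-3/2))/3 = 160442 - 9*(-4 + 3/2)/(3*4) = 160442 - 9*(-5)/(3*4*2) = 160442 - 1*(-15/8) = 160442 + 15/8 = 1283551/8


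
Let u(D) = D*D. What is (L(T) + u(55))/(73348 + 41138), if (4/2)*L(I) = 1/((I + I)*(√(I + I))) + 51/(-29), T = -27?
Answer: 175399/6640188 + I*√6/222560784 ≈ 0.026415 + 1.1006e-8*I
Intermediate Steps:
u(D) = D²
L(I) = -51/58 + √2/(8*I^(3/2)) (L(I) = (1/((I + I)*(√(I + I))) + 51/(-29))/2 = (1/(((2*I))*(√(2*I))) + 51*(-1/29))/2 = ((1/(2*I))/((√2*√I)) - 51/29)/2 = ((1/(2*I))*(√2/(2*√I)) - 51/29)/2 = (√2/(4*I^(3/2)) - 51/29)/2 = (-51/29 + √2/(4*I^(3/2)))/2 = -51/58 + √2/(8*I^(3/2)))
(L(T) + u(55))/(73348 + 41138) = ((-51/58 + √2/(8*(-27)^(3/2))) + 55²)/(73348 + 41138) = ((-51/58 + √2*(I*√3/243)/8) + 3025)/114486 = ((-51/58 + I*√6/1944) + 3025)*(1/114486) = (175399/58 + I*√6/1944)*(1/114486) = 175399/6640188 + I*√6/222560784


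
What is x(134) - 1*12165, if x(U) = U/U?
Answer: -12164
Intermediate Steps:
x(U) = 1
x(134) - 1*12165 = 1 - 1*12165 = 1 - 12165 = -12164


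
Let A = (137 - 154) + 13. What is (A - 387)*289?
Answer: -112999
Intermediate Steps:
A = -4 (A = -17 + 13 = -4)
(A - 387)*289 = (-4 - 387)*289 = -391*289 = -112999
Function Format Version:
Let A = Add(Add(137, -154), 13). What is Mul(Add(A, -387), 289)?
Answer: -112999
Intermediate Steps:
A = -4 (A = Add(-17, 13) = -4)
Mul(Add(A, -387), 289) = Mul(Add(-4, -387), 289) = Mul(-391, 289) = -112999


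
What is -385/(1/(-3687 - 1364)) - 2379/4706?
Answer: 703957687/362 ≈ 1.9446e+6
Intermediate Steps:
-385/(1/(-3687 - 1364)) - 2379/4706 = -385/(1/(-5051)) - 2379*1/4706 = -385/(-1/5051) - 183/362 = -385*(-5051) - 183/362 = 1944635 - 183/362 = 703957687/362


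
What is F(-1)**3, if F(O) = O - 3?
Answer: -64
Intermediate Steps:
F(O) = -3 + O
F(-1)**3 = (-3 - 1)**3 = (-4)**3 = -64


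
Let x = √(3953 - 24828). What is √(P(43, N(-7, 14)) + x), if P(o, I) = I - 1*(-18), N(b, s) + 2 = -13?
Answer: √(3 + 5*I*√835) ≈ 8.5882 + 8.4117*I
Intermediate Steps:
N(b, s) = -15 (N(b, s) = -2 - 13 = -15)
P(o, I) = 18 + I (P(o, I) = I + 18 = 18 + I)
x = 5*I*√835 (x = √(-20875) = 5*I*√835 ≈ 144.48*I)
√(P(43, N(-7, 14)) + x) = √((18 - 15) + 5*I*√835) = √(3 + 5*I*√835)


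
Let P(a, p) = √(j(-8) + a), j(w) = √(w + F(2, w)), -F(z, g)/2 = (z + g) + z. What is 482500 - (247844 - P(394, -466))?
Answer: 234656 + √394 ≈ 2.3468e+5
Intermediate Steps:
F(z, g) = -4*z - 2*g (F(z, g) = -2*((z + g) + z) = -2*((g + z) + z) = -2*(g + 2*z) = -4*z - 2*g)
j(w) = √(-8 - w) (j(w) = √(w + (-4*2 - 2*w)) = √(w + (-8 - 2*w)) = √(-8 - w))
P(a, p) = √a (P(a, p) = √(√(-8 - 1*(-8)) + a) = √(√(-8 + 8) + a) = √(√0 + a) = √(0 + a) = √a)
482500 - (247844 - P(394, -466)) = 482500 - (247844 - √394) = 482500 + (-247844 + √394) = 234656 + √394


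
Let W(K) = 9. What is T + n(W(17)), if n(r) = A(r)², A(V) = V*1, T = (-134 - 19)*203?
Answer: -30978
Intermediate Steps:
T = -31059 (T = -153*203 = -31059)
A(V) = V
n(r) = r²
T + n(W(17)) = -31059 + 9² = -31059 + 81 = -30978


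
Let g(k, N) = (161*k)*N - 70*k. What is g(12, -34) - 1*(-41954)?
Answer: -24574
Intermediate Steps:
g(k, N) = -70*k + 161*N*k (g(k, N) = 161*N*k - 70*k = -70*k + 161*N*k)
g(12, -34) - 1*(-41954) = 7*12*(-10 + 23*(-34)) - 1*(-41954) = 7*12*(-10 - 782) + 41954 = 7*12*(-792) + 41954 = -66528 + 41954 = -24574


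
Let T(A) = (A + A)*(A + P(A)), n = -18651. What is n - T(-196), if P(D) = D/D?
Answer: -95091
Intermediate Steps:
P(D) = 1
T(A) = 2*A*(1 + A) (T(A) = (A + A)*(A + 1) = (2*A)*(1 + A) = 2*A*(1 + A))
n - T(-196) = -18651 - 2*(-196)*(1 - 196) = -18651 - 2*(-196)*(-195) = -18651 - 1*76440 = -18651 - 76440 = -95091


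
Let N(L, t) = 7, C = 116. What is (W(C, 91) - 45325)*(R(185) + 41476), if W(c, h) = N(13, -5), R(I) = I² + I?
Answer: -3439001748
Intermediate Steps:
R(I) = I + I²
W(c, h) = 7
(W(C, 91) - 45325)*(R(185) + 41476) = (7 - 45325)*(185*(1 + 185) + 41476) = -45318*(185*186 + 41476) = -45318*(34410 + 41476) = -45318*75886 = -3439001748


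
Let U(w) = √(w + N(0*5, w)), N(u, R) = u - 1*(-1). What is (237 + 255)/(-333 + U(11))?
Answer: -54612/36959 - 328*√3/36959 ≈ -1.4930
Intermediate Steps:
N(u, R) = 1 + u (N(u, R) = u + 1 = 1 + u)
U(w) = √(1 + w) (U(w) = √(w + (1 + 0*5)) = √(w + (1 + 0)) = √(w + 1) = √(1 + w))
(237 + 255)/(-333 + U(11)) = (237 + 255)/(-333 + √(1 + 11)) = 492/(-333 + √12) = 492/(-333 + 2*√3)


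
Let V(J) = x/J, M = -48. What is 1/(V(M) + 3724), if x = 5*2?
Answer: 24/89371 ≈ 0.00026854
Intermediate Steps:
x = 10
V(J) = 10/J
1/(V(M) + 3724) = 1/(10/(-48) + 3724) = 1/(10*(-1/48) + 3724) = 1/(-5/24 + 3724) = 1/(89371/24) = 24/89371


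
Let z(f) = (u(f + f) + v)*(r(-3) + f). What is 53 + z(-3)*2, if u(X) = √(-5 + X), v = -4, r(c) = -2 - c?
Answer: 69 - 4*I*√11 ≈ 69.0 - 13.266*I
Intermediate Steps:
z(f) = (1 + f)*(-4 + √(-5 + 2*f)) (z(f) = (√(-5 + (f + f)) - 4)*((-2 - 1*(-3)) + f) = (√(-5 + 2*f) - 4)*((-2 + 3) + f) = (-4 + √(-5 + 2*f))*(1 + f) = (1 + f)*(-4 + √(-5 + 2*f)))
53 + z(-3)*2 = 53 + (-4 + √(-5 + 2*(-3)) - 4*(-3) - 3*√(-5 + 2*(-3)))*2 = 53 + (-4 + √(-5 - 6) + 12 - 3*√(-5 - 6))*2 = 53 + (-4 + √(-11) + 12 - 3*I*√11)*2 = 53 + (-4 + I*√11 + 12 - 3*I*√11)*2 = 53 + (8 - 2*I*√11)*2 = 53 + (16 - 4*I*√11) = 69 - 4*I*√11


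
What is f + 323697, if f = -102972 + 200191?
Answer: 420916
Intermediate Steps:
f = 97219
f + 323697 = 97219 + 323697 = 420916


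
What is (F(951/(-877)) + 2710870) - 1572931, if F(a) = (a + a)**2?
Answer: 875225502735/769129 ≈ 1.1379e+6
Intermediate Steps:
F(a) = 4*a**2 (F(a) = (2*a)**2 = 4*a**2)
(F(951/(-877)) + 2710870) - 1572931 = (4*(951/(-877))**2 + 2710870) - 1572931 = (4*(951*(-1/877))**2 + 2710870) - 1572931 = (4*(-951/877)**2 + 2710870) - 1572931 = (4*(904401/769129) + 2710870) - 1572931 = (3617604/769129 + 2710870) - 1572931 = 2085012349834/769129 - 1572931 = 875225502735/769129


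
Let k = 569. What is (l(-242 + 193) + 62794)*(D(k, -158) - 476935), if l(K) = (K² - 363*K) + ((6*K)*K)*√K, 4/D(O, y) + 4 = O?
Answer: -22361016064122/565 - 27173719384182*I/565 ≈ -3.9577e+10 - 4.8095e+10*I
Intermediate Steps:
D(O, y) = 4/(-4 + O)
l(K) = K² - 363*K + 6*K^(5/2) (l(K) = (K² - 363*K) + (6*K²)*√K = (K² - 363*K) + 6*K^(5/2) = K² - 363*K + 6*K^(5/2))
(l(-242 + 193) + 62794)*(D(k, -158) - 476935) = (((-242 + 193)² - 363*(-242 + 193) + 6*(-242 + 193)^(5/2)) + 62794)*(4/(-4 + 569) - 476935) = (((-49)² - 363*(-49) + 6*(-49)^(5/2)) + 62794)*(4/565 - 476935) = ((2401 + 17787 + 6*(16807*I)) + 62794)*(4*(1/565) - 476935) = ((2401 + 17787 + 100842*I) + 62794)*(4/565 - 476935) = ((20188 + 100842*I) + 62794)*(-269468271/565) = (82982 + 100842*I)*(-269468271/565) = -22361016064122/565 - 27173719384182*I/565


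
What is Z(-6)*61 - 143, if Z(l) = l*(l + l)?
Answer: 4249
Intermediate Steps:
Z(l) = 2*l² (Z(l) = l*(2*l) = 2*l²)
Z(-6)*61 - 143 = (2*(-6)²)*61 - 143 = (2*36)*61 - 143 = 72*61 - 143 = 4392 - 143 = 4249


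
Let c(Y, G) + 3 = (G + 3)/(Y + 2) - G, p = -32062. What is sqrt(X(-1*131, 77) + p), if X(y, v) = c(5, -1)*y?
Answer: I*sqrt(1560034)/7 ≈ 178.43*I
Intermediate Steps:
c(Y, G) = -3 - G + (3 + G)/(2 + Y) (c(Y, G) = -3 + ((G + 3)/(Y + 2) - G) = -3 + ((3 + G)/(2 + Y) - G) = -3 + (-G + (3 + G)/(2 + Y)) = -3 - G + (3 + G)/(2 + Y))
X(y, v) = -12*y/7 (X(y, v) = ((-3 - 1*(-1) - 3*5 - 1*(-1)*5)/(2 + 5))*y = ((-3 + 1 - 15 + 5)/7)*y = ((1/7)*(-12))*y = -12*y/7)
sqrt(X(-1*131, 77) + p) = sqrt(-(-12)*131/7 - 32062) = sqrt(-12/7*(-131) - 32062) = sqrt(1572/7 - 32062) = sqrt(-222862/7) = I*sqrt(1560034)/7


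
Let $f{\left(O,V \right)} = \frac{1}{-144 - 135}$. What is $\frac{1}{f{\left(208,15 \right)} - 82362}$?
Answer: $- \frac{279}{22978999} \approx -1.2142 \cdot 10^{-5}$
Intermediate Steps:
$f{\left(O,V \right)} = - \frac{1}{279}$ ($f{\left(O,V \right)} = \frac{1}{-279} = - \frac{1}{279}$)
$\frac{1}{f{\left(208,15 \right)} - 82362} = \frac{1}{- \frac{1}{279} - 82362} = \frac{1}{- \frac{22978999}{279}} = - \frac{279}{22978999}$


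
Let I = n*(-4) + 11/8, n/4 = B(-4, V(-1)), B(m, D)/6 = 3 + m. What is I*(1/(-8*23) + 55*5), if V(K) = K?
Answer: 39416621/1472 ≈ 26778.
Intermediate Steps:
B(m, D) = 18 + 6*m (B(m, D) = 6*(3 + m) = 18 + 6*m)
n = -24 (n = 4*(18 + 6*(-4)) = 4*(18 - 24) = 4*(-6) = -24)
I = 779/8 (I = -24*(-4) + 11/8 = 96 + 11*(⅛) = 96 + 11/8 = 779/8 ≈ 97.375)
I*(1/(-8*23) + 55*5) = 779*(1/(-8*23) + 55*5)/8 = 779*(1/(-184) + 275)/8 = 779*(-1/184 + 275)/8 = (779/8)*(50599/184) = 39416621/1472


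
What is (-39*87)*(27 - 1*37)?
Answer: 33930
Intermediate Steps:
(-39*87)*(27 - 1*37) = -3393*(27 - 37) = -3393*(-10) = 33930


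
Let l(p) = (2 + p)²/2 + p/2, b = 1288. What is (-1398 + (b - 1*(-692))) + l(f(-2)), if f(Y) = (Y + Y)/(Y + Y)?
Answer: 587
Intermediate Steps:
f(Y) = 1 (f(Y) = (2*Y)/((2*Y)) = (2*Y)*(1/(2*Y)) = 1)
l(p) = p/2 + (2 + p)²/2 (l(p) = (2 + p)²*(½) + p*(½) = (2 + p)²/2 + p/2 = p/2 + (2 + p)²/2)
(-1398 + (b - 1*(-692))) + l(f(-2)) = (-1398 + (1288 - 1*(-692))) + ((½)*1 + (2 + 1)²/2) = (-1398 + (1288 + 692)) + (½ + (½)*3²) = (-1398 + 1980) + (½ + (½)*9) = 582 + (½ + 9/2) = 582 + 5 = 587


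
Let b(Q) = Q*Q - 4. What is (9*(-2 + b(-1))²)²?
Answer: 50625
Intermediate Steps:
b(Q) = -4 + Q² (b(Q) = Q² - 4 = -4 + Q²)
(9*(-2 + b(-1))²)² = (9*(-2 + (-4 + (-1)²))²)² = (9*(-2 + (-4 + 1))²)² = (9*(-2 - 3)²)² = (9*(-5)²)² = (9*25)² = 225² = 50625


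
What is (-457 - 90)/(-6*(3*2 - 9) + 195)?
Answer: -547/213 ≈ -2.5681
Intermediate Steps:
(-457 - 90)/(-6*(3*2 - 9) + 195) = -547/(-6*(6 - 9) + 195) = -547/(-6*(-3) + 195) = -547/(18 + 195) = -547/213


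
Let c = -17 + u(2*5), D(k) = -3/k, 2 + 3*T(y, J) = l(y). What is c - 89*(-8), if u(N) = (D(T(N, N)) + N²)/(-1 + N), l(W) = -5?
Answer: 44494/63 ≈ 706.25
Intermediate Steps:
T(y, J) = -7/3 (T(y, J) = -⅔ + (⅓)*(-5) = -⅔ - 5/3 = -7/3)
u(N) = (9/7 + N²)/(-1 + N) (u(N) = (-3/(-7/3) + N²)/(-1 + N) = (-3*(-3/7) + N²)/(-1 + N) = (9/7 + N²)/(-1 + N))
c = -362/63 (c = -17 + (9/7 + (2*5)²)/(-1 + 2*5) = -17 + (9/7 + 10²)/(-1 + 10) = -17 + (9/7 + 100)/9 = -17 + (⅑)*(709/7) = -17 + 709/63 = -362/63 ≈ -5.7460)
c - 89*(-8) = -362/63 - 89*(-8) = -362/63 + 712 = 44494/63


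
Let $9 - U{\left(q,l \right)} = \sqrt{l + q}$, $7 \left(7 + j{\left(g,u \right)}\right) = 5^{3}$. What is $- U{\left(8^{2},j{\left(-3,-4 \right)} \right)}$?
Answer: $-9 + \frac{2 \sqrt{917}}{7} \approx -0.348$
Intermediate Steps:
$j{\left(g,u \right)} = \frac{76}{7}$ ($j{\left(g,u \right)} = -7 + \frac{5^{3}}{7} = -7 + \frac{1}{7} \cdot 125 = -7 + \frac{125}{7} = \frac{76}{7}$)
$U{\left(q,l \right)} = 9 - \sqrt{l + q}$
$- U{\left(8^{2},j{\left(-3,-4 \right)} \right)} = - (9 - \sqrt{\frac{76}{7} + 8^{2}}) = - (9 - \sqrt{\frac{76}{7} + 64}) = - (9 - \sqrt{\frac{524}{7}}) = - (9 - \frac{2 \sqrt{917}}{7}) = -9 + \frac{2 \sqrt{917}}{7}$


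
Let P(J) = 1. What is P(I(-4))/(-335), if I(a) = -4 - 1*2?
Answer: -1/335 ≈ -0.0029851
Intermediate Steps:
I(a) = -6 (I(a) = -4 - 2 = -6)
P(I(-4))/(-335) = 1/(-335) = 1*(-1/335) = -1/335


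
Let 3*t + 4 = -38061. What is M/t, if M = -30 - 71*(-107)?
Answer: -987/1655 ≈ -0.59637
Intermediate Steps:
t = -38065/3 (t = -4/3 + (1/3)*(-38061) = -4/3 - 12687 = -38065/3 ≈ -12688.)
M = 7567 (M = -30 + 7597 = 7567)
M/t = 7567/(-38065/3) = 7567*(-3/38065) = -987/1655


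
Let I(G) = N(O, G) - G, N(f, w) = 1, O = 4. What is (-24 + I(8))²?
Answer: 961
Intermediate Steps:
I(G) = 1 - G
(-24 + I(8))² = (-24 + (1 - 1*8))² = (-24 + (1 - 8))² = (-24 - 7)² = (-31)² = 961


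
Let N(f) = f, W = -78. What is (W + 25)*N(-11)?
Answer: 583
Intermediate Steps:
(W + 25)*N(-11) = (-78 + 25)*(-11) = -53*(-11) = 583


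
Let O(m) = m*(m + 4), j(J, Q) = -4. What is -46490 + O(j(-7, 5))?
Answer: -46490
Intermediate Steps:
O(m) = m*(4 + m)
-46490 + O(j(-7, 5)) = -46490 - 4*(4 - 4) = -46490 - 4*0 = -46490 + 0 = -46490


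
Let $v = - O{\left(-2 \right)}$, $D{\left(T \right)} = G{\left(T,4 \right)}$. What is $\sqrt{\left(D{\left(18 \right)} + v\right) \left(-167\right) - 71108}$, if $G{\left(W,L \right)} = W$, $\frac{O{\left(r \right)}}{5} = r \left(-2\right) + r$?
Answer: $2 i \sqrt{18111} \approx 269.15 i$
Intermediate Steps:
$O{\left(r \right)} = - 5 r$ ($O{\left(r \right)} = 5 \left(r \left(-2\right) + r\right) = 5 \left(- 2 r + r\right) = 5 \left(- r\right) = - 5 r$)
$D{\left(T \right)} = T$
$v = -10$ ($v = - \left(-5\right) \left(-2\right) = \left(-1\right) 10 = -10$)
$\sqrt{\left(D{\left(18 \right)} + v\right) \left(-167\right) - 71108} = \sqrt{\left(18 - 10\right) \left(-167\right) - 71108} = \sqrt{8 \left(-167\right) - 71108} = \sqrt{-1336 - 71108} = \sqrt{-72444} = 2 i \sqrt{18111}$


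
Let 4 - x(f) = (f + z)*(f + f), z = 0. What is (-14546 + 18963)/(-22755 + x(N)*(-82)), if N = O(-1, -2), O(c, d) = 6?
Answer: -4417/17179 ≈ -0.25712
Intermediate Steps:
N = 6
x(f) = 4 - 2*f**2 (x(f) = 4 - (f + 0)*(f + f) = 4 - f*2*f = 4 - 2*f**2)
(-14546 + 18963)/(-22755 + x(N)*(-82)) = (-14546 + 18963)/(-22755 + (4 - 2*6**2)*(-82)) = 4417/(-22755 + (4 - 2*36)*(-82)) = 4417/(-22755 + (4 - 72)*(-82)) = 4417/(-22755 - 68*(-82)) = 4417/(-22755 + 5576) = 4417/(-17179) = 4417*(-1/17179) = -4417/17179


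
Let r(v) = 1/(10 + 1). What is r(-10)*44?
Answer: 4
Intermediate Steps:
r(v) = 1/11
r(-10)*44 = (1/11)*44 = 4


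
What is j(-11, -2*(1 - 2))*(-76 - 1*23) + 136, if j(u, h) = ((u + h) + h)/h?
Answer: 965/2 ≈ 482.50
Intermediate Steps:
j(u, h) = (u + 2*h)/h (j(u, h) = ((h + u) + h)/h = (u + 2*h)/h)
j(-11, -2*(1 - 2))*(-76 - 1*23) + 136 = (2 - 11*(-1/(2*(1 - 2))))*(-76 - 1*23) + 136 = (2 - 11/((-2*(-1))))*(-76 - 23) + 136 = (2 - 11/2)*(-99) + 136 = -7/2*(-99) + 136 = 693/2 + 136 = 965/2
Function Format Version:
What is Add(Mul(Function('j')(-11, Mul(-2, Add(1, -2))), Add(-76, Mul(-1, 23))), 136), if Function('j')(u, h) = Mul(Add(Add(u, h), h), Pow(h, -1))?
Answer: Rational(965, 2) ≈ 482.50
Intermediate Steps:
Function('j')(u, h) = Mul(Pow(h, -1), Add(u, Mul(2, h))) (Function('j')(u, h) = Mul(Add(Add(h, u), h), Pow(h, -1)) = Mul(Add(u, Mul(2, h)), Pow(h, -1)) = Mul(Pow(h, -1), Add(u, Mul(2, h))))
Add(Mul(Function('j')(-11, Mul(-2, Add(1, -2))), Add(-76, Mul(-1, 23))), 136) = Add(Mul(Add(2, Mul(-11, Pow(Mul(-2, Add(1, -2)), -1))), Add(-76, Mul(-1, 23))), 136) = Add(Mul(Add(2, Mul(-11, Pow(Mul(-2, -1), -1))), Add(-76, -23)), 136) = Add(Mul(Add(2, Mul(-11, Pow(2, -1))), -99), 136) = Add(Mul(Add(2, Mul(-11, Rational(1, 2))), -99), 136) = Add(Mul(Add(2, Rational(-11, 2)), -99), 136) = Add(Mul(Rational(-7, 2), -99), 136) = Add(Rational(693, 2), 136) = Rational(965, 2)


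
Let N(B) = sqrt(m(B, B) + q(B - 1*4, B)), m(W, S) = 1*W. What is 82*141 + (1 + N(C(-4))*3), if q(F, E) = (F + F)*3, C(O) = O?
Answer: 11563 + 6*I*sqrt(13) ≈ 11563.0 + 21.633*I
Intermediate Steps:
m(W, S) = W
q(F, E) = 6*F (q(F, E) = (2*F)*3 = 6*F)
N(B) = sqrt(-24 + 7*B) (N(B) = sqrt(B + 6*(B - 1*4)) = sqrt(B + 6*(B - 4)) = sqrt(B + 6*(-4 + B)) = sqrt(B + (-24 + 6*B)) = sqrt(-24 + 7*B))
82*141 + (1 + N(C(-4))*3) = 82*141 + (1 + sqrt(-24 + 7*(-4))*3) = 11562 + (1 + sqrt(-24 - 28)*3) = 11562 + (1 + sqrt(-52)*3) = 11562 + (1 + (2*I*sqrt(13))*3) = 11562 + (1 + 6*I*sqrt(13)) = 11563 + 6*I*sqrt(13)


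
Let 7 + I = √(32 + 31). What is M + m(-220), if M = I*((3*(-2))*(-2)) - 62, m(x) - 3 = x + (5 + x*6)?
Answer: -1678 + 36*√7 ≈ -1582.8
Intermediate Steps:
m(x) = 8 + 7*x (m(x) = 3 + (x + (5 + x*6)) = 3 + (x + (5 + 6*x)) = 3 + (5 + 7*x) = 8 + 7*x)
I = -7 + 3*√7 (I = -7 + √(32 + 31) = -7 + √63 = -7 + 3*√7 ≈ 0.93725)
M = -146 + 36*√7 (M = (-7 + 3*√7)*((3*(-2))*(-2)) - 62 = (-7 + 3*√7)*(-6*(-2)) - 62 = (-7 + 3*√7)*12 - 62 = (-84 + 36*√7) - 62 = -146 + 36*√7 ≈ -50.753)
M + m(-220) = (-146 + 36*√7) + (8 + 7*(-220)) = (-146 + 36*√7) + (8 - 1540) = (-146 + 36*√7) - 1532 = -1678 + 36*√7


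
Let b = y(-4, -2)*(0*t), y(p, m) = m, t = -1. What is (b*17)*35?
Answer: 0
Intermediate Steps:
b = 0 (b = -0*(-1) = -2*0 = 0)
(b*17)*35 = (0*17)*35 = 0*35 = 0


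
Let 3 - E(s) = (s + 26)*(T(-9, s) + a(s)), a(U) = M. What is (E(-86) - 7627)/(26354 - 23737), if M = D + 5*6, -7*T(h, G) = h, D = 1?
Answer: -39808/18319 ≈ -2.1730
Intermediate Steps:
T(h, G) = -h/7
M = 31 (M = 1 + 5*6 = 1 + 30 = 31)
a(U) = 31
E(s) = -5855/7 - 226*s/7 (E(s) = 3 - (s + 26)*(-⅐*(-9) + 31) = 3 - (26 + s)*(9/7 + 31) = 3 - (26 + s)*226/7 = 3 - (5876/7 + 226*s/7) = 3 + (-5876/7 - 226*s/7) = -5855/7 - 226*s/7)
(E(-86) - 7627)/(26354 - 23737) = ((-5855/7 - 226/7*(-86)) - 7627)/(26354 - 23737) = ((-5855/7 + 19436/7) - 7627)/2617 = (13581/7 - 7627)*(1/2617) = -39808/7*1/2617 = -39808/18319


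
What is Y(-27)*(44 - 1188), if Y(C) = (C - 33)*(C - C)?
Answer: 0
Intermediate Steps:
Y(C) = 0 (Y(C) = (-33 + C)*0 = 0)
Y(-27)*(44 - 1188) = 0*(44 - 1188) = 0*(-1144) = 0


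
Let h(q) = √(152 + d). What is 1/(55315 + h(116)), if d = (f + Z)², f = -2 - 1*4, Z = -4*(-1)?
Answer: 4255/235365313 - 2*√39/3059749069 ≈ 1.8074e-5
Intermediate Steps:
Z = 4
f = -6 (f = -2 - 4 = -6)
d = 4 (d = (-6 + 4)² = (-2)² = 4)
h(q) = 2*√39 (h(q) = √(152 + 4) = √156 = 2*√39)
1/(55315 + h(116)) = 1/(55315 + 2*√39)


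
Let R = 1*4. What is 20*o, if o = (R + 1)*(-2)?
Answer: -200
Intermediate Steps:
R = 4
o = -10 (o = (4 + 1)*(-2) = 5*(-2) = -10)
20*o = 20*(-10) = -200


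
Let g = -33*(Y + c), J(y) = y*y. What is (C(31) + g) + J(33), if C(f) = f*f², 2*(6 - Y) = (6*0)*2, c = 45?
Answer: 29197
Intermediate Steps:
Y = 6 (Y = 6 - 6*0*2/2 = 6 - 0*2 = 6 - ½*0 = 6 + 0 = 6)
J(y) = y²
C(f) = f³
g = -1683 (g = -33*(6 + 45) = -33*51 = -1683)
(C(31) + g) + J(33) = (31³ - 1683) + 33² = (29791 - 1683) + 1089 = 28108 + 1089 = 29197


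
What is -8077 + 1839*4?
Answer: -721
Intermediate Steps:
-8077 + 1839*4 = -8077 + 7356 = -721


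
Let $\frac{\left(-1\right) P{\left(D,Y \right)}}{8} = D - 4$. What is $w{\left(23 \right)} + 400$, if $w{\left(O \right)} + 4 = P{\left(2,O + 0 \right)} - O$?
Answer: $389$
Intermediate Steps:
$P{\left(D,Y \right)} = 32 - 8 D$ ($P{\left(D,Y \right)} = - 8 \left(D - 4\right) = - 8 \left(-4 + D\right) = 32 - 8 D$)
$w{\left(O \right)} = 12 - O$ ($w{\left(O \right)} = -4 - \left(-16 + O\right) = 12 - O$)
$w{\left(23 \right)} + 400 = \left(12 - 23\right) + 400 = -11 + 400 = 389$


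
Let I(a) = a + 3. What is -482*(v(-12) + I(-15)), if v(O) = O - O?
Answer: 5784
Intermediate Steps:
v(O) = 0
I(a) = 3 + a
-482*(v(-12) + I(-15)) = -482*(0 + (3 - 15)) = -482*(0 - 12) = -482*(-12) = 5784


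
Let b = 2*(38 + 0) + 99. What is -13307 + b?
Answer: -13132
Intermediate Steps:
b = 175 (b = 2*38 + 99 = 76 + 99 = 175)
-13307 + b = -13307 + 175 = -13132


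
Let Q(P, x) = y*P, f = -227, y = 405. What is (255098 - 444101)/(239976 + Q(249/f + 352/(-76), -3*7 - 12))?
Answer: -271723313/341670051 ≈ -0.79528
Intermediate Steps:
Q(P, x) = 405*P
(255098 - 444101)/(239976 + Q(249/f + 352/(-76), -3*7 - 12)) = (255098 - 444101)/(239976 + 405*(249/(-227) + 352/(-76))) = -189003/(239976 + 405*(249*(-1/227) + 352*(-1/76))) = -189003/(239976 + 405*(-249/227 - 88/19)) = -189003/(239976 + 405*(-24707/4313)) = -189003/(239976 - 10006335/4313) = -189003/1025010153/4313 = -189003*4313/1025010153 = -271723313/341670051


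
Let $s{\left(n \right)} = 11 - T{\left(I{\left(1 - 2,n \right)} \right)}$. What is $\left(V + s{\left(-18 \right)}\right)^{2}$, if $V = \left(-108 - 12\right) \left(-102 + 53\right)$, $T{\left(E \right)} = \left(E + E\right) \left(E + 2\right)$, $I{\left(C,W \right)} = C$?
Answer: $34727449$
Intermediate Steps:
$T{\left(E \right)} = 2 E \left(2 + E\right)$
$s{\left(n \right)} = 13$ ($s{\left(n \right)} = 11 - 2 \left(1 - 2\right) \left(2 + \left(1 - 2\right)\right) = 11 - 2 \left(-1\right) \left(2 - 1\right) = 11 - 2 \left(-1\right) 1 = 11 - -2 = 11 + 2 = 13$)
$V = 5880$ ($V = \left(-120\right) \left(-49\right) = 5880$)
$\left(V + s{\left(-18 \right)}\right)^{2} = \left(5880 + 13\right)^{2} = 5893^{2} = 34727449$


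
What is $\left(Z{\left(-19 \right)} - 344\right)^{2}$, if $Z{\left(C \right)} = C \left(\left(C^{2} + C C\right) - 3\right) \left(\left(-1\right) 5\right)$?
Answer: $4618697521$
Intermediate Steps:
$Z{\left(C \right)} = - 5 C \left(-3 + 2 C^{2}\right)$ ($Z{\left(C \right)} = C \left(\left(C^{2} + C^{2}\right) - 3\right) \left(-5\right) = C \left(2 C^{2} - 3\right) \left(-5\right) = C \left(-3 + 2 C^{2}\right) \left(-5\right) = - 5 C \left(-3 + 2 C^{2}\right)$)
$\left(Z{\left(-19 \right)} - 344\right)^{2} = \left(\left(- 10 \left(-19\right)^{3} + 15 \left(-19\right)\right) - 344\right)^{2} = \left(\left(\left(-10\right) \left(-6859\right) - 285\right) - 344\right)^{2} = \left(\left(68590 - 285\right) - 344\right)^{2} = \left(68305 - 344\right)^{2} = 67961^{2} = 4618697521$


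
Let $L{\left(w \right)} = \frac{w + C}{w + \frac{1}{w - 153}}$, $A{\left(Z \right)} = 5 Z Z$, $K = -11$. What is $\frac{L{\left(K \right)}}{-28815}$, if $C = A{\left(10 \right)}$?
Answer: $\frac{26732}{17337025} \approx 0.0015419$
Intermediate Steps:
$A{\left(Z \right)} = 5 Z^{2}$
$C = 500$ ($C = 5 \cdot 10^{2} = 5 \cdot 100 = 500$)
$L{\left(w \right)} = \frac{500 + w}{w + \frac{1}{-153 + w}}$ ($L{\left(w \right)} = \frac{w + 500}{w + \frac{1}{w - 153}} = \frac{500 + w}{w + \frac{1}{-153 + w}}$)
$\frac{L{\left(K \right)}}{-28815} = \frac{\frac{1}{1 + \left(-11\right)^{2} - -1683} \left(-76500 + \left(-11\right)^{2} + 347 \left(-11\right)\right)}{-28815} = \frac{-76500 + 121 - 3817}{1 + 121 + 1683} \left(- \frac{1}{28815}\right) = \frac{1}{1805} \left(-80196\right) \left(- \frac{1}{28815}\right) = \left(- \frac{80196}{1805}\right) \left(- \frac{1}{28815}\right) = \frac{26732}{17337025}$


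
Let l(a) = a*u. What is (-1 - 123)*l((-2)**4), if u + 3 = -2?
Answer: 9920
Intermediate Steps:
u = -5 (u = -3 - 2 = -5)
l(a) = -5*a (l(a) = a*(-5) = -5*a)
(-1 - 123)*l((-2)**4) = (-1 - 123)*(-5*(-2)**4) = -(-620)*16 = -124*(-80) = 9920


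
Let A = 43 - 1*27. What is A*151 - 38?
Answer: 2378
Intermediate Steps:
A = 16 (A = 43 - 27 = 16)
A*151 - 38 = 16*151 - 38 = 2416 - 38 = 2378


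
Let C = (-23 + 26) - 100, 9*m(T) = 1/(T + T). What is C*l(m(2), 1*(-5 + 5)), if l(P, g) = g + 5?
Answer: -485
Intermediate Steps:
m(T) = 1/(18*T) (m(T) = 1/(9*(T + T)) = 1/(9*((2*T))) = (1/(2*T))/9 = 1/(18*T))
l(P, g) = 5 + g
C = -97 (C = 3 - 100 = -97)
C*l(m(2), 1*(-5 + 5)) = -97*(5 + 1*(-5 + 5)) = -97*(5 + 1*0) = -97*(5 + 0) = -97*5 = -485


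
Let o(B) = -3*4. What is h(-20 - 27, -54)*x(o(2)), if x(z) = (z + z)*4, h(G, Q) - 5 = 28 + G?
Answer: 1344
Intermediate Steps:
h(G, Q) = 33 + G (h(G, Q) = 5 + (28 + G) = 33 + G)
o(B) = -12
x(z) = 8*z (x(z) = (2*z)*4 = 8*z)
h(-20 - 27, -54)*x(o(2)) = (33 + (-20 - 27))*(8*(-12)) = (33 - 47)*(-96) = -14*(-96) = 1344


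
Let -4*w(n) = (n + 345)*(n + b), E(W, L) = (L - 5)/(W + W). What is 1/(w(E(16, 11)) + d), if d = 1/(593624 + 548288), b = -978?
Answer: 146164736/12333696590693 ≈ 1.1851e-5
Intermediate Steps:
E(W, L) = (-5 + L)/(2*W) (E(W, L) = (-5 + L)/((2*W)) = (-5 + L)*(1/(2*W)) = (-5 + L)/(2*W))
w(n) = -(-978 + n)*(345 + n)/4 (w(n) = -(n + 345)*(n - 978)/4 = -(345 + n)*(-978 + n)/4 = -(-978 + n)*(345 + n)/4)
d = 1/1141912 ≈ 8.7572e-7
1/(w(E(16, 11)) + d) = 1/((168705/2 - (-5 + 11)²/1024/4 + 633*((½)*(-5 + 11)/16)/4) + 1/1141912) = 1/((168705/2 - ((½)*(1/16)*6)²/4 + 633*((½)*(1/16)*6)/4) + 1/1141912) = 1/((168705/2 - (3/16)²/4 + (633/4)*(3/16)) + 1/1141912) = 1/((168705/2 - ¼*9/256 + 1899/64) + 1/1141912) = 1/((168705/2 - 9/1024 + 1899/64) + 1/1141912) = 1/(86407335/1024 + 1/1141912) = 1/(12333696590693/146164736) = 146164736/12333696590693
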